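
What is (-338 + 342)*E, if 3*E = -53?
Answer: -212/3 ≈ -70.667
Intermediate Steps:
E = -53/3 (E = (⅓)*(-53) = -53/3 ≈ -17.667)
(-338 + 342)*E = (-338 + 342)*(-53/3) = 4*(-53/3) = -212/3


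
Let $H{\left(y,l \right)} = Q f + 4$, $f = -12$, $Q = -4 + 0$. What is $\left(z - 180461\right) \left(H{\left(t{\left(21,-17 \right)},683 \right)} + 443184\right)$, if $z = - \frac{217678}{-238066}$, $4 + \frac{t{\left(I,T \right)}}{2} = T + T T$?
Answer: $- \frac{9521021927150264}{119033} \approx -7.9986 \cdot 10^{10}$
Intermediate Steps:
$Q = -4$
$t{\left(I,T \right)} = -8 + 2 T + 2 T^{2}$ ($t{\left(I,T \right)} = -8 + 2 \left(T + T T\right) = -8 + 2 \left(T + T^{2}\right) = -8 + \left(2 T + 2 T^{2}\right) = -8 + 2 T + 2 T^{2}$)
$H{\left(y,l \right)} = 52$ ($H{\left(y,l \right)} = \left(-4\right) \left(-12\right) + 4 = 48 + 4 = 52$)
$z = \frac{108839}{119033}$ ($z = \left(-217678\right) \left(- \frac{1}{238066}\right) = \frac{108839}{119033} \approx 0.91436$)
$\left(z - 180461\right) \left(H{\left(t{\left(21,-17 \right)},683 \right)} + 443184\right) = \left(\frac{108839}{119033} - 180461\right) \left(52 + 443184\right) = \left(- \frac{21480705374}{119033}\right) 443236 = - \frac{9521021927150264}{119033}$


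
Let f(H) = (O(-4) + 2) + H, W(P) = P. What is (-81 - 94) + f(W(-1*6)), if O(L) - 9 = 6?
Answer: -164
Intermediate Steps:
O(L) = 15 (O(L) = 9 + 6 = 15)
f(H) = 17 + H (f(H) = (15 + 2) + H = 17 + H)
(-81 - 94) + f(W(-1*6)) = (-81 - 94) + (17 - 1*6) = -175 + (17 - 6) = -175 + 11 = -164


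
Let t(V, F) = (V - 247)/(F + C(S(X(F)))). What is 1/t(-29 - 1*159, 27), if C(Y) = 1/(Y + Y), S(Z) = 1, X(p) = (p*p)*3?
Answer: -11/174 ≈ -0.063218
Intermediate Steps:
X(p) = 3*p² (X(p) = p²*3 = 3*p²)
C(Y) = 1/(2*Y)
t(V, F) = (-247 + V)/(½ + F) (t(V, F) = (V - 247)/(F + (½)/1) = (-247 + V)/(F + (½)*1) = (-247 + V)/(F + ½) = (-247 + V)/(½ + F))
1/t(-29 - 1*159, 27) = 1/(2*(-247 + (-29 - 1*159))/(1 + 2*27)) = 1/(2*(-247 + (-29 - 159))/(1 + 54)) = 1/(2*(-247 - 188)/55) = 1/(2*(1/55)*(-435)) = 1/(-174/11) = -11/174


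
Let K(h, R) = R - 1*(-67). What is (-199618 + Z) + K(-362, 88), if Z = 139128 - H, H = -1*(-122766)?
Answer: -183101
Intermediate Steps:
H = 122766
K(h, R) = 67 + R (K(h, R) = R + 67 = 67 + R)
Z = 16362 (Z = 139128 - 1*122766 = 139128 - 122766 = 16362)
(-199618 + Z) + K(-362, 88) = (-199618 + 16362) + (67 + 88) = -183256 + 155 = -183101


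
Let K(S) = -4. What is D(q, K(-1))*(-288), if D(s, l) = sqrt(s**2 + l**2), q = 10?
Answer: -576*sqrt(29) ≈ -3101.9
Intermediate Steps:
D(s, l) = sqrt(l**2 + s**2)
D(q, K(-1))*(-288) = sqrt((-4)**2 + 10**2)*(-288) = sqrt(16 + 100)*(-288) = sqrt(116)*(-288) = (2*sqrt(29))*(-288) = -576*sqrt(29)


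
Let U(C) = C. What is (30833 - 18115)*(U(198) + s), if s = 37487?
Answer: 479277830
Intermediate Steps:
(30833 - 18115)*(U(198) + s) = (30833 - 18115)*(198 + 37487) = 12718*37685 = 479277830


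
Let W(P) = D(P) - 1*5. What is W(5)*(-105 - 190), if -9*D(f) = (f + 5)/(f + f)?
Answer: 13570/9 ≈ 1507.8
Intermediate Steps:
D(f) = -(5 + f)/(18*f) (D(f) = -(f + 5)/(9*(f + f)) = -(5 + f)/(9*(2*f)) = -(5 + f)*1/(2*f)/9 = -(5 + f)/(18*f))
W(P) = -5 + (-5 - P)/(18*P) (W(P) = (-5 - P)/(18*P) - 1*5 = (-5 - P)/(18*P) - 5 = -5 + (-5 - P)/(18*P))
W(5)*(-105 - 190) = ((1/18)*(-5 - 91*5)/5)*(-105 - 190) = ((1/18)*(⅕)*(-5 - 455))*(-295) = ((1/18)*(⅕)*(-460))*(-295) = -46/9*(-295) = 13570/9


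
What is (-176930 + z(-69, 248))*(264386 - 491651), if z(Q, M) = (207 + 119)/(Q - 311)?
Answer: 1527987273939/38 ≈ 4.0210e+10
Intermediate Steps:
z(Q, M) = 326/(-311 + Q)
(-176930 + z(-69, 248))*(264386 - 491651) = (-176930 + 326/(-311 - 69))*(264386 - 491651) = (-176930 + 326/(-380))*(-227265) = (-176930 + 326*(-1/380))*(-227265) = (-176930 - 163/190)*(-227265) = -33616863/190*(-227265) = 1527987273939/38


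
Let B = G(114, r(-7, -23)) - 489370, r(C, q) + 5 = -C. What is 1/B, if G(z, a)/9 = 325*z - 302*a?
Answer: -1/161356 ≈ -6.1975e-6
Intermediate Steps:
r(C, q) = -5 - C
G(z, a) = -2718*a + 2925*z (G(z, a) = 9*(325*z - 302*a) = 9*(-302*a + 325*z) = -2718*a + 2925*z)
B = -161356 (B = (-2718*(-5 - 1*(-7)) + 2925*114) - 489370 = (-2718*(-5 + 7) + 333450) - 489370 = (-2718*2 + 333450) - 489370 = (-5436 + 333450) - 489370 = 328014 - 489370 = -161356)
1/B = 1/(-161356) = -1/161356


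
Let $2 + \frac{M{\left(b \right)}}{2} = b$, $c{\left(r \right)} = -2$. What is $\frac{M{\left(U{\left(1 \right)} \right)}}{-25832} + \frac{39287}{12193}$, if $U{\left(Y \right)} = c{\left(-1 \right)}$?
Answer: $\frac{126869916}{39371197} \approx 3.2224$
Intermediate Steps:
$U{\left(Y \right)} = -2$
$M{\left(b \right)} = -4 + 2 b$
$\frac{M{\left(U{\left(1 \right)} \right)}}{-25832} + \frac{39287}{12193} = \frac{-4 + 2 \left(-2\right)}{-25832} + \frac{39287}{12193} = \left(-4 - 4\right) \left(- \frac{1}{25832}\right) + 39287 \cdot \frac{1}{12193} = \left(-8\right) \left(- \frac{1}{25832}\right) + \frac{39287}{12193} = \frac{1}{3229} + \frac{39287}{12193} = \frac{126869916}{39371197}$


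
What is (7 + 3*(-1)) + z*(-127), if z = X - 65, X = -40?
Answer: 13339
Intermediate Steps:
z = -105 (z = -40 - 65 = -105)
(7 + 3*(-1)) + z*(-127) = (7 + 3*(-1)) - 105*(-127) = (7 - 3) + 13335 = 4 + 13335 = 13339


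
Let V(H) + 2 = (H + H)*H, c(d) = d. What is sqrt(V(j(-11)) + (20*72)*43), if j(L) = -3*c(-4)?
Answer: sqrt(62206) ≈ 249.41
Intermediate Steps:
j(L) = 12 (j(L) = -3*(-4) = 12)
V(H) = -2 + 2*H**2 (V(H) = -2 + (H + H)*H = -2 + (2*H)*H = -2 + 2*H**2)
sqrt(V(j(-11)) + (20*72)*43) = sqrt((-2 + 2*12**2) + (20*72)*43) = sqrt((-2 + 2*144) + 1440*43) = sqrt((-2 + 288) + 61920) = sqrt(286 + 61920) = sqrt(62206)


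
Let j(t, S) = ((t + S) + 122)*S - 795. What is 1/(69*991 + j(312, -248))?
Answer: 1/21456 ≈ 4.6607e-5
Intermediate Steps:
j(t, S) = -795 + S*(122 + S + t) (j(t, S) = ((S + t) + 122)*S - 795 = (122 + S + t)*S - 795 = S*(122 + S + t) - 795 = -795 + S*(122 + S + t))
1/(69*991 + j(312, -248)) = 1/(69*991 + (-795 + (-248)² + 122*(-248) - 248*312)) = 1/(68379 + (-795 + 61504 - 30256 - 77376)) = 1/(68379 - 46923) = 1/21456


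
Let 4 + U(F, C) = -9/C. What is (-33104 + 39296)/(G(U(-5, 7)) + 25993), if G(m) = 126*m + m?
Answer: 3612/14771 ≈ 0.24453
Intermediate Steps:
U(F, C) = -4 - 9/C
G(m) = 127*m
(-33104 + 39296)/(G(U(-5, 7)) + 25993) = (-33104 + 39296)/(127*(-4 - 9/7) + 25993) = 6192/(127*(-4 - 9*⅐) + 25993) = 6192/(127*(-4 - 9/7) + 25993) = 6192/(127*(-37/7) + 25993) = 6192/(-4699/7 + 25993) = 6192/(177252/7) = 6192*(7/177252) = 3612/14771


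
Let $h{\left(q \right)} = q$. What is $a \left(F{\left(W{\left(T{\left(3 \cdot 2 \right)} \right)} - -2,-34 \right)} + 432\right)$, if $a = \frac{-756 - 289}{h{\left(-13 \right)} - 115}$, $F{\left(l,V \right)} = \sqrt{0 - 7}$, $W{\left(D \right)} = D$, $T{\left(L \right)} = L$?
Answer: $\frac{28215}{8} + \frac{1045 i \sqrt{7}}{128} \approx 3526.9 + 21.6 i$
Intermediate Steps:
$F{\left(l,V \right)} = i \sqrt{7}$ ($F{\left(l,V \right)} = \sqrt{-7} = i \sqrt{7}$)
$a = \frac{1045}{128}$ ($a = \frac{-756 - 289}{-13 - 115} = - \frac{1045}{-128} = \left(-1045\right) \left(- \frac{1}{128}\right) = \frac{1045}{128} \approx 8.1641$)
$a \left(F{\left(W{\left(T{\left(3 \cdot 2 \right)} \right)} - -2,-34 \right)} + 432\right) = \frac{1045 \left(i \sqrt{7} + 432\right)}{128} = \frac{1045 \left(432 + i \sqrt{7}\right)}{128} = \frac{28215}{8} + \frac{1045 i \sqrt{7}}{128}$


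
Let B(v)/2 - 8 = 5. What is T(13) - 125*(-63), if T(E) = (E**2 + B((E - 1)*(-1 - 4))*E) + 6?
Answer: 8388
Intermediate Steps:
B(v) = 26 (B(v) = 16 + 2*5 = 16 + 10 = 26)
T(E) = 6 + E**2 + 26*E (T(E) = (E**2 + 26*E) + 6 = 6 + E**2 + 26*E)
T(13) - 125*(-63) = (6 + 13**2 + 26*13) - 125*(-63) = (6 + 169 + 338) + 7875 = 513 + 7875 = 8388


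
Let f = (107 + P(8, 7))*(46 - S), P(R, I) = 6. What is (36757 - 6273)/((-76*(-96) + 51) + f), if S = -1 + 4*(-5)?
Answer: 15242/7459 ≈ 2.0434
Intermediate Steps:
S = -21 (S = -1 - 20 = -21)
f = 7571 (f = (107 + 6)*(46 - 1*(-21)) = 113*(46 + 21) = 113*67 = 7571)
(36757 - 6273)/((-76*(-96) + 51) + f) = (36757 - 6273)/((-76*(-96) + 51) + 7571) = 30484/((7296 + 51) + 7571) = 30484/(7347 + 7571) = 30484/14918 = 30484*(1/14918) = 15242/7459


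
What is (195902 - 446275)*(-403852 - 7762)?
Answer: 103057032022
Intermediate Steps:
(195902 - 446275)*(-403852 - 7762) = -250373*(-411614) = 103057032022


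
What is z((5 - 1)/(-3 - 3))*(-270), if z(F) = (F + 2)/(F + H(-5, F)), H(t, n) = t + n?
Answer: 1080/19 ≈ 56.842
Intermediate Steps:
H(t, n) = n + t
z(F) = (2 + F)/(-5 + 2*F) (z(F) = (F + 2)/(F + (F - 5)) = (2 + F)/(F + (-5 + F)) = (2 + F)/(-5 + 2*F))
z((5 - 1)/(-3 - 3))*(-270) = ((2 + (5 - 1)/(-3 - 3))/(-5 + 2*((5 - 1)/(-3 - 3))))*(-270) = ((2 + 4/(-6))/(-5 + 2*(4/(-6))))*(-270) = ((2 + 4*(-1/6))/(-5 + 2*(4*(-1/6))))*(-270) = ((2 - 2/3)/(-5 + 2*(-2/3)))*(-270) = ((4/3)/(-5 - 4/3))*(-270) = ((4/3)/(-19/3))*(-270) = -3/19*4/3*(-270) = -4/19*(-270) = 1080/19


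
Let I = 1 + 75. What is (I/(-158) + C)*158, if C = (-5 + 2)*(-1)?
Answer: 398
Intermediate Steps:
I = 76
C = 3 (C = -3*(-1) = 3)
(I/(-158) + C)*158 = (76/(-158) + 3)*158 = (76*(-1/158) + 3)*158 = (-38/79 + 3)*158 = (199/79)*158 = 398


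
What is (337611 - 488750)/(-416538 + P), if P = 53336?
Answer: 151139/363202 ≈ 0.41613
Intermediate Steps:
(337611 - 488750)/(-416538 + P) = (337611 - 488750)/(-416538 + 53336) = -151139/(-363202) = -151139*(-1/363202) = 151139/363202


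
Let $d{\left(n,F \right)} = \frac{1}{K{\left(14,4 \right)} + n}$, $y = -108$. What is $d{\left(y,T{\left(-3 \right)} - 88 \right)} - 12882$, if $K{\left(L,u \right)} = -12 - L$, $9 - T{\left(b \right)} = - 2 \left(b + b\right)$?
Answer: $- \frac{1726189}{134} \approx -12882.0$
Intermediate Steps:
$T{\left(b \right)} = 9 + 4 b$ ($T{\left(b \right)} = 9 - - 2 \left(b + b\right) = 9 - - 2 \cdot 2 b = 9 - - 4 b = 9 + 4 b$)
$d{\left(n,F \right)} = \frac{1}{-26 + n}$ ($d{\left(n,F \right)} = \frac{1}{\left(-12 - 14\right) + n} = \frac{1}{-26 + n}$)
$d{\left(y,T{\left(-3 \right)} - 88 \right)} - 12882 = \frac{1}{-26 - 108} - 12882 = \frac{1}{-134} - 12882 = - \frac{1}{134} - 12882 = - \frac{1726189}{134}$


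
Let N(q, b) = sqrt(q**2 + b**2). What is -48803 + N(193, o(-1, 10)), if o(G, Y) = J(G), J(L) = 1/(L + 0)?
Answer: -48803 + 5*sqrt(1490) ≈ -48610.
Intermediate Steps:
J(L) = 1/L
o(G, Y) = 1/G
N(q, b) = sqrt(b**2 + q**2)
-48803 + N(193, o(-1, 10)) = -48803 + sqrt((1/(-1))**2 + 193**2) = -48803 + sqrt((-1)**2 + 37249) = -48803 + sqrt(1 + 37249) = -48803 + sqrt(37250) = -48803 + 5*sqrt(1490)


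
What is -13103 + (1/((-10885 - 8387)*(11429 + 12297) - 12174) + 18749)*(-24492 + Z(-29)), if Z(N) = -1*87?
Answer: -70241906073388475/152419882 ≈ -4.6084e+8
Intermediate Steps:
Z(N) = -87
-13103 + (1/((-10885 - 8387)*(11429 + 12297) - 12174) + 18749)*(-24492 + Z(-29)) = -13103 + (1/((-10885 - 8387)*(11429 + 12297) - 12174) + 18749)*(-24492 - 87) = -13103 + (1/(-19272*23726 - 12174) + 18749)*(-24579) = -13103 + (1/(-457247472 - 12174) + 18749)*(-24579) = -13103 + (1/(-457259646) + 18749)*(-24579) = -13103 + (-1/457259646 + 18749)*(-24579) = -13103 + (8573161102853/457259646)*(-24579) = -13103 - 70239908915674629/152419882 = -70241906073388475/152419882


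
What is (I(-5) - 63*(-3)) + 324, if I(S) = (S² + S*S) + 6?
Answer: 569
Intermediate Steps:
I(S) = 6 + 2*S² (I(S) = (S² + S²) + 6 = 2*S² + 6 = 6 + 2*S²)
(I(-5) - 63*(-3)) + 324 = ((6 + 2*(-5)²) - 63*(-3)) + 324 = ((6 + 2*25) - 1*(-189)) + 324 = ((6 + 50) + 189) + 324 = (56 + 189) + 324 = 245 + 324 = 569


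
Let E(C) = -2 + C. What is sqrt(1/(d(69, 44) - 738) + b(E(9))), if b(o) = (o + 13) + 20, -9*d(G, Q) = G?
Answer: sqrt(200160049)/2237 ≈ 6.3244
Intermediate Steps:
d(G, Q) = -G/9
b(o) = 33 + o (b(o) = (13 + o) + 20 = 33 + o)
sqrt(1/(d(69, 44) - 738) + b(E(9))) = sqrt(1/(-1/9*69 - 738) + (33 + (-2 + 9))) = sqrt(1/(-23/3 - 738) + (33 + 7)) = sqrt(1/(-2237/3) + 40) = sqrt(-3/2237 + 40) = sqrt(89477/2237) = sqrt(200160049)/2237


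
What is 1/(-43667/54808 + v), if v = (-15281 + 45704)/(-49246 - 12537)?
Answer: -8402488/10832015 ≈ -0.77571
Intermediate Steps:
v = -30423/61783 (v = 30423/(-61783) = 30423*(-1/61783) = -30423/61783 ≈ -0.49242)
1/(-43667/54808 + v) = 1/(-43667/54808 - 30423/61783) = 1/(-43667*1/54808 - 30423/61783) = 1/(-3359/4216 - 30423/61783) = 1/(-10832015/8402488) = -8402488/10832015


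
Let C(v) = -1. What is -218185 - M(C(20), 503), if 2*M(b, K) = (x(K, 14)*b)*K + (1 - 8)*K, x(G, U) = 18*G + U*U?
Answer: 4219901/2 ≈ 2.1100e+6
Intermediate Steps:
x(G, U) = U² + 18*G (x(G, U) = 18*G + U² = U² + 18*G)
M(b, K) = -7*K/2 + K*b*(196 + 18*K)/2 (M(b, K) = (((14² + 18*K)*b)*K + (1 - 8)*K)/2 = (((196 + 18*K)*b)*K - 7*K)/2 = ((b*(196 + 18*K))*K - 7*K)/2 = (K*b*(196 + 18*K) - 7*K)/2 = (-7*K + K*b*(196 + 18*K))/2 = -7*K/2 + K*b*(196 + 18*K)/2)
-218185 - M(C(20), 503) = -218185 - 503*(-7 + 2*(-1)*(98 + 9*503))/2 = -218185 - 503*(-7 + 2*(-1)*(98 + 4527))/2 = -218185 - 503*(-7 + 2*(-1)*4625)/2 = -218185 - 503*(-7 - 9250)/2 = -218185 - 503*(-9257)/2 = -218185 - 1*(-4656271/2) = -218185 + 4656271/2 = 4219901/2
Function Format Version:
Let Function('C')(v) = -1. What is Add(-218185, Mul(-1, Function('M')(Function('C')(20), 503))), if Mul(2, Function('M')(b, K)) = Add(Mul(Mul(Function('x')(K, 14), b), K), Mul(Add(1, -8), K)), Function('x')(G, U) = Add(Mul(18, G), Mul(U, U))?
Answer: Rational(4219901, 2) ≈ 2.1100e+6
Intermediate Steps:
Function('x')(G, U) = Add(Pow(U, 2), Mul(18, G)) (Function('x')(G, U) = Add(Mul(18, G), Pow(U, 2)) = Add(Pow(U, 2), Mul(18, G)))
Function('M')(b, K) = Add(Mul(Rational(-7, 2), K), Mul(Rational(1, 2), K, b, Add(196, Mul(18, K)))) (Function('M')(b, K) = Mul(Rational(1, 2), Add(Mul(Mul(Add(Pow(14, 2), Mul(18, K)), b), K), Mul(Add(1, -8), K))) = Mul(Rational(1, 2), Add(Mul(Mul(Add(196, Mul(18, K)), b), K), Mul(-7, K))) = Mul(Rational(1, 2), Add(Mul(Mul(b, Add(196, Mul(18, K))), K), Mul(-7, K))) = Mul(Rational(1, 2), Add(Mul(K, b, Add(196, Mul(18, K))), Mul(-7, K))) = Mul(Rational(1, 2), Add(Mul(-7, K), Mul(K, b, Add(196, Mul(18, K))))) = Add(Mul(Rational(-7, 2), K), Mul(Rational(1, 2), K, b, Add(196, Mul(18, K)))))
Add(-218185, Mul(-1, Function('M')(Function('C')(20), 503))) = Add(-218185, Mul(-1, Mul(Rational(1, 2), 503, Add(-7, Mul(2, -1, Add(98, Mul(9, 503))))))) = Add(-218185, Mul(-1, Mul(Rational(1, 2), 503, Add(-7, Mul(2, -1, Add(98, 4527)))))) = Add(-218185, Mul(-1, Mul(Rational(1, 2), 503, Add(-7, Mul(2, -1, 4625))))) = Add(-218185, Mul(-1, Mul(Rational(1, 2), 503, Add(-7, -9250)))) = Add(-218185, Mul(-1, Mul(Rational(1, 2), 503, -9257))) = Add(-218185, Mul(-1, Rational(-4656271, 2))) = Add(-218185, Rational(4656271, 2)) = Rational(4219901, 2)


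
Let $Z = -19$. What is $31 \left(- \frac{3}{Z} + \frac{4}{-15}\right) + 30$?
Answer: $\frac{7589}{285} \approx 26.628$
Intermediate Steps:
$31 \left(- \frac{3}{Z} + \frac{4}{-15}\right) + 30 = 31 \left(- \frac{3}{-19} + \frac{4}{-15}\right) + 30 = 31 \left(\left(-3\right) \left(- \frac{1}{19}\right) + 4 \left(- \frac{1}{15}\right)\right) + 30 = 31 \left(\frac{3}{19} - \frac{4}{15}\right) + 30 = 31 \left(- \frac{31}{285}\right) + 30 = - \frac{961}{285} + 30 = \frac{7589}{285}$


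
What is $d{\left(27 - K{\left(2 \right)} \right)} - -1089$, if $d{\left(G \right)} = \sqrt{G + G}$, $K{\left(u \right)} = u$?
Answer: $1089 + 5 \sqrt{2} \approx 1096.1$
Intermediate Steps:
$d{\left(G \right)} = \sqrt{2} \sqrt{G}$ ($d{\left(G \right)} = \sqrt{2 G} = \sqrt{2} \sqrt{G}$)
$d{\left(27 - K{\left(2 \right)} \right)} - -1089 = \sqrt{2} \sqrt{27 - 2} - -1089 = \sqrt{2} \sqrt{27 - 2} + 1089 = \sqrt{2} \sqrt{25} + 1089 = \sqrt{2} \cdot 5 + 1089 = 5 \sqrt{2} + 1089 = 1089 + 5 \sqrt{2}$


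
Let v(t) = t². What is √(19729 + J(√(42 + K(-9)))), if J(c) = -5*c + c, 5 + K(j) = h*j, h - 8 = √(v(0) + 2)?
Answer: √(19729 - 4*√(-35 - 9*√2)) ≈ 140.46 - 0.0984*I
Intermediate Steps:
h = 8 + √2 (h = 8 + √(0² + 2) = 8 + √(0 + 2) = 8 + √2 ≈ 9.4142)
K(j) = -5 + j*(8 + √2) (K(j) = -5 + (8 + √2)*j = -5 + j*(8 + √2))
J(c) = -4*c
√(19729 + J(√(42 + K(-9)))) = √(19729 - 4*√(42 + (-5 - 9*(8 + √2)))) = √(19729 - 4*√(42 + (-5 + (-72 - 9*√2)))) = √(19729 - 4*√(42 + (-77 - 9*√2))) = √(19729 - 4*√(-35 - 9*√2))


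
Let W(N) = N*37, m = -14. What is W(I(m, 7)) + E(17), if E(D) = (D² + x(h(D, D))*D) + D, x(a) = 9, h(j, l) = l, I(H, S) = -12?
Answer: 15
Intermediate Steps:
E(D) = D² + 10*D (E(D) = (D² + 9*D) + D = D² + 10*D)
W(N) = 37*N
W(I(m, 7)) + E(17) = 37*(-12) + 17*(10 + 17) = -444 + 17*27 = -444 + 459 = 15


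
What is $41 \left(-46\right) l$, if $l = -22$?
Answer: $41492$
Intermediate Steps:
$41 \left(-46\right) l = 41 \left(-46\right) \left(-22\right) = \left(-1886\right) \left(-22\right) = 41492$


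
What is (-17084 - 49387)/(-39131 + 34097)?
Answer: 22157/1678 ≈ 13.204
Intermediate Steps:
(-17084 - 49387)/(-39131 + 34097) = -66471/(-5034) = -66471*(-1/5034) = 22157/1678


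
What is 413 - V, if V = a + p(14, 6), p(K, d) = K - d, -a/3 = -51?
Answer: 252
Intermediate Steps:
a = 153 (a = -3*(-51) = 153)
V = 161 (V = 153 + (14 - 1*6) = 153 + (14 - 6) = 153 + 8 = 161)
413 - V = 413 - 1*161 = 413 - 161 = 252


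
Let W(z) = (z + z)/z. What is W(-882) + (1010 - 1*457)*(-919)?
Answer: -508205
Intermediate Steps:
W(z) = 2 (W(z) = (2*z)/z = 2)
W(-882) + (1010 - 1*457)*(-919) = 2 + (1010 - 1*457)*(-919) = 2 + (1010 - 457)*(-919) = 2 + 553*(-919) = 2 - 508207 = -508205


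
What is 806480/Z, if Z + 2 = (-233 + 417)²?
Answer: 403240/16927 ≈ 23.822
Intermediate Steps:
Z = 33854 (Z = -2 + (-233 + 417)² = -2 + 184² = -2 + 33856 = 33854)
806480/Z = 806480/33854 = 806480*(1/33854) = 403240/16927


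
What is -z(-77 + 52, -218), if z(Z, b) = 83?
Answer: -83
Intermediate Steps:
-z(-77 + 52, -218) = -1*83 = -83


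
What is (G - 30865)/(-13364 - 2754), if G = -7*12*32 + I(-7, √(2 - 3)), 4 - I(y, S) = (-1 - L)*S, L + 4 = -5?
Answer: 33549/16118 + 4*I/8059 ≈ 2.0815 + 0.00049634*I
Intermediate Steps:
L = -9 (L = -4 - 5 = -9)
I(y, S) = 4 - 8*S (I(y, S) = 4 - (-1 - 1*(-9))*S = 4 - (-1 + 9)*S = 4 - 8*S)
G = -2684 - 8*I (G = -7*12*32 + (4 - 8*√(2 - 3)) = -84*32 + (4 - 8*I) = -2688 + (4 - 8*I) = -2684 - 8*I ≈ -2684.0 - 8.0*I)
(G - 30865)/(-13364 - 2754) = ((-2684 - 8*I) - 30865)/(-13364 - 2754) = (-33549 - 8*I)/(-16118) = (-33549 - 8*I)*(-1/16118) = 33549/16118 + 4*I/8059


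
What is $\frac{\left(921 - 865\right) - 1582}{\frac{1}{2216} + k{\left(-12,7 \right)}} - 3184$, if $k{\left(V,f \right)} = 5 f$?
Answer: $- \frac{250335840}{77561} \approx -3227.6$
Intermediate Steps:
$\frac{\left(921 - 865\right) - 1582}{\frac{1}{2216} + k{\left(-12,7 \right)}} - 3184 = \frac{\left(921 - 865\right) - 1582}{\frac{1}{2216} + 5 \cdot 7} - 3184 = \frac{56 - 1582}{\frac{1}{2216} + 35} - 3184 = - \frac{1526}{\frac{77561}{2216}} - 3184 = \left(-1526\right) \frac{2216}{77561} - 3184 = - \frac{3381616}{77561} - 3184 = - \frac{250335840}{77561}$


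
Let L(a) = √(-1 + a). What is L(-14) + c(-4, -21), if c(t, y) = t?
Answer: -4 + I*√15 ≈ -4.0 + 3.873*I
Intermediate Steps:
L(-14) + c(-4, -21) = √(-1 - 14) - 4 = √(-15) - 4 = I*√15 - 4 = -4 + I*√15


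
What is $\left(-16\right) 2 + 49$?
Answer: $17$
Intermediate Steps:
$\left(-16\right) 2 + 49 = -32 + 49 = 17$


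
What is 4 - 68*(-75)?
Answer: 5104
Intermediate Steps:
4 - 68*(-75) = 4 + 5100 = 5104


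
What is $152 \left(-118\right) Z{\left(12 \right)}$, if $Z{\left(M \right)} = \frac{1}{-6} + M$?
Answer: $- \frac{636728}{3} \approx -2.1224 \cdot 10^{5}$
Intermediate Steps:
$Z{\left(M \right)} = - \frac{1}{6} + M$
$152 \left(-118\right) Z{\left(12 \right)} = 152 \left(-118\right) \left(- \frac{1}{6} + 12\right) = \left(-17936\right) \frac{71}{6} = - \frac{636728}{3}$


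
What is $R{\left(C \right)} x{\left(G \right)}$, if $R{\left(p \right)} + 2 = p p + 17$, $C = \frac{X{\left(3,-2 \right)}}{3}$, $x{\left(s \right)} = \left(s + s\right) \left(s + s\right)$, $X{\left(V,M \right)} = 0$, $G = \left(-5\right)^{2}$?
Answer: $37500$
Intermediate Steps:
$G = 25$
$x{\left(s \right)} = 4 s^{2}$ ($x{\left(s \right)} = 2 s 2 s = 4 s^{2}$)
$C = 0$ ($C = \frac{0}{3} = 0 \cdot \frac{1}{3} = 0$)
$R{\left(p \right)} = 15 + p^{2}$ ($R{\left(p \right)} = -2 + \left(p p + 17\right) = -2 + \left(p^{2} + 17\right) = -2 + \left(17 + p^{2}\right) = 15 + p^{2}$)
$R{\left(C \right)} x{\left(G \right)} = \left(15 + 0^{2}\right) 4 \cdot 25^{2} = \left(15 + 0\right) 4 \cdot 625 = 15 \cdot 2500 = 37500$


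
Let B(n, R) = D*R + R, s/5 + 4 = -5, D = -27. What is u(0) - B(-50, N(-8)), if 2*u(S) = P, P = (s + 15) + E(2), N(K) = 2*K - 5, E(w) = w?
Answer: -560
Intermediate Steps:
N(K) = -5 + 2*K
s = -45 (s = -20 + 5*(-5) = -20 - 25 = -45)
B(n, R) = -26*R (B(n, R) = -27*R + R = -26*R)
P = -28 (P = (-45 + 15) + 2 = -30 + 2 = -28)
u(S) = -14 (u(S) = (½)*(-28) = -14)
u(0) - B(-50, N(-8)) = -14 - (-26)*(-5 + 2*(-8)) = -14 - (-26)*(-5 - 16) = -14 - (-26)*(-21) = -14 - 1*546 = -14 - 546 = -560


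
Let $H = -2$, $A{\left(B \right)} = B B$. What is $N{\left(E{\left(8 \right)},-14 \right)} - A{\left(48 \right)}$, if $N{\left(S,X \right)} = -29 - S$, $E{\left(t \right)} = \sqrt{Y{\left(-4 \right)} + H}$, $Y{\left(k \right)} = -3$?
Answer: $-2333 - i \sqrt{5} \approx -2333.0 - 2.2361 i$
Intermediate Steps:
$A{\left(B \right)} = B^{2}$
$E{\left(t \right)} = i \sqrt{5}$ ($E{\left(t \right)} = \sqrt{-3 - 2} = \sqrt{-5} = i \sqrt{5}$)
$N{\left(E{\left(8 \right)},-14 \right)} - A{\left(48 \right)} = \left(-29 - i \sqrt{5}\right) - 48^{2} = \left(-29 - i \sqrt{5}\right) - 2304 = -2333 - i \sqrt{5}$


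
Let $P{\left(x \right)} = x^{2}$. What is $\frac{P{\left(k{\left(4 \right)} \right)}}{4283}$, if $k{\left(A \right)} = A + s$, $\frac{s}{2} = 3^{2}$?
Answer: $\frac{484}{4283} \approx 0.113$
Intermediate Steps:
$s = 18$ ($s = 2 \cdot 3^{2} = 2 \cdot 9 = 18$)
$k{\left(A \right)} = 18 + A$ ($k{\left(A \right)} = A + 18 = 18 + A$)
$\frac{P{\left(k{\left(4 \right)} \right)}}{4283} = \frac{\left(18 + 4\right)^{2}}{4283} = 22^{2} \cdot \frac{1}{4283} = 484 \cdot \frac{1}{4283} = \frac{484}{4283}$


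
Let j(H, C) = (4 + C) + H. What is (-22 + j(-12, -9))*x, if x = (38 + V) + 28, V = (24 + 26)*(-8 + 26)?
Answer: -37674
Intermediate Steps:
j(H, C) = 4 + C + H
V = 900 (V = 50*18 = 900)
x = 966 (x = (38 + 900) + 28 = 938 + 28 = 966)
(-22 + j(-12, -9))*x = (-22 + (4 - 9 - 12))*966 = (-22 - 17)*966 = -39*966 = -37674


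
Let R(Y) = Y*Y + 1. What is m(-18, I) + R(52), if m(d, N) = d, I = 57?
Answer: 2687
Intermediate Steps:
R(Y) = 1 + Y² (R(Y) = Y² + 1 = 1 + Y²)
m(-18, I) + R(52) = -18 + (1 + 52²) = -18 + (1 + 2704) = -18 + 2705 = 2687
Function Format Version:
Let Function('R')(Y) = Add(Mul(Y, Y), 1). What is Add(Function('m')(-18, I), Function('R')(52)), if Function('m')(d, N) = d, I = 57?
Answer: 2687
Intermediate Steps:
Function('R')(Y) = Add(1, Pow(Y, 2)) (Function('R')(Y) = Add(Pow(Y, 2), 1) = Add(1, Pow(Y, 2)))
Add(Function('m')(-18, I), Function('R')(52)) = Add(-18, Add(1, Pow(52, 2))) = Add(-18, Add(1, 2704)) = Add(-18, 2705) = 2687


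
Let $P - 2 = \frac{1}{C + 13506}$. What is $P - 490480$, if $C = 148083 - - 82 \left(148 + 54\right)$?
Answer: $- \frac{87380127133}{178153} \approx -4.9048 \cdot 10^{5}$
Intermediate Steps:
$C = 164647$ ($C = 148083 - \left(-82\right) 202 = 148083 - -16564 = 148083 + 16564 = 164647$)
$P = \frac{356307}{178153}$ ($P = 2 + \frac{1}{164647 + 13506} = 2 + \frac{1}{178153} = \frac{356307}{178153} \approx 2.0$)
$P - 490480 = \frac{356307}{178153} - 490480 = - \frac{87380127133}{178153}$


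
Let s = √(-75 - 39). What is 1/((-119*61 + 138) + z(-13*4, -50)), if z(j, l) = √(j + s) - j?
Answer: -1/(7069 - √(-52 + I*√114)) ≈ -0.00014148 - 1.4509e-7*I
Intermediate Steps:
s = I*√114 (s = √(-114) = I*√114 ≈ 10.677*I)
z(j, l) = √(j + I*√114) - j
1/((-119*61 + 138) + z(-13*4, -50)) = 1/((-119*61 + 138) + (√(-13*4 + I*√114) - (-13)*4)) = 1/((-7259 + 138) + (√(-52 + I*√114) - 1*(-52))) = 1/(-7121 + (√(-52 + I*√114) + 52)) = 1/(-7121 + (52 + √(-52 + I*√114))) = 1/(-7069 + √(-52 + I*√114))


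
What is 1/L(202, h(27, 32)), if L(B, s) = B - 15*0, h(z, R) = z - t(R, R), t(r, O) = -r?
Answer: 1/202 ≈ 0.0049505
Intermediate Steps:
h(z, R) = R + z (h(z, R) = z - (-1)*R = z + R = R + z)
L(B, s) = B (L(B, s) = B + 0 = B)
1/L(202, h(27, 32)) = 1/202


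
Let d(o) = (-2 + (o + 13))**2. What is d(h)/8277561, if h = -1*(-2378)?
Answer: 5707321/8277561 ≈ 0.68949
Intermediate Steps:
h = 2378
d(o) = (11 + o)**2 (d(o) = (-2 + (13 + o))**2 = (11 + o)**2)
d(h)/8277561 = (11 + 2378)**2/8277561 = 2389**2*(1/8277561) = 5707321*(1/8277561) = 5707321/8277561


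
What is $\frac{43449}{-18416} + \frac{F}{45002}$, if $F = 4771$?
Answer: $- \frac{933714581}{414378416} \approx -2.2533$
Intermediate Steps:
$\frac{43449}{-18416} + \frac{F}{45002} = \frac{43449}{-18416} + \frac{4771}{45002} = 43449 \left(- \frac{1}{18416}\right) + 4771 \cdot \frac{1}{45002} = - \frac{43449}{18416} + \frac{4771}{45002} = - \frac{933714581}{414378416}$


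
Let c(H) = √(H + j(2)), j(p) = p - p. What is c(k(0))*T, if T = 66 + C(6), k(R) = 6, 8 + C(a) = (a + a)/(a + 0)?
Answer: 60*√6 ≈ 146.97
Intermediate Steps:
C(a) = -6 (C(a) = -8 + (a + a)/(a + 0) = -8 + (2*a)/a = -8 + 2 = -6)
j(p) = 0
T = 60 (T = 66 - 6 = 60)
c(H) = √H (c(H) = √(H + 0) = √H)
c(k(0))*T = √6*60 = 60*√6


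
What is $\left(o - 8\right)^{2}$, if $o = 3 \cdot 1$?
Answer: $25$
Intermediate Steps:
$o = 3$
$\left(o - 8\right)^{2} = \left(3 - 8\right)^{2} = \left(-5\right)^{2} = 25$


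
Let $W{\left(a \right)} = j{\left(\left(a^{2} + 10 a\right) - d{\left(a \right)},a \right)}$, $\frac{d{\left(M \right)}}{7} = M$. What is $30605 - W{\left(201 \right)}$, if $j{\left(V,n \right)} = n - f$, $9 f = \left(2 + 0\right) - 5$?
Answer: $\frac{91211}{3} \approx 30404.0$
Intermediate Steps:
$f = - \frac{1}{3}$ ($f = \frac{\left(2 + 0\right) - 5}{9} = \frac{2 - 5}{9} = \frac{1}{9} \left(-3\right) = - \frac{1}{3} \approx -0.33333$)
$d{\left(M \right)} = 7 M$
$j{\left(V,n \right)} = \frac{1}{3} + n$ ($j{\left(V,n \right)} = n - - \frac{1}{3} = n + \frac{1}{3} = \frac{1}{3} + n$)
$W{\left(a \right)} = \frac{1}{3} + a$
$30605 - W{\left(201 \right)} = 30605 - \left(\frac{1}{3} + 201\right) = 30605 - \frac{604}{3} = \frac{91211}{3}$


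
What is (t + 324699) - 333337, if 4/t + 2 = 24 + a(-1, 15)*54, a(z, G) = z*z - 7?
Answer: -1304340/151 ≈ -8638.0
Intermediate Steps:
a(z, G) = -7 + z**2 (a(z, G) = z**2 - 7 = -7 + z**2)
t = -2/151 (t = 4/(-2 + (24 + (-7 + (-1)**2)*54)) = 4/(-2 + (24 + (-7 + 1)*54)) = 4/(-2 + (24 - 6*54)) = 4/(-2 + (24 - 324)) = 4/(-2 - 300) = 4/(-302) = 4*(-1/302) = -2/151 ≈ -0.013245)
(t + 324699) - 333337 = (-2/151 + 324699) - 333337 = 49029547/151 - 333337 = -1304340/151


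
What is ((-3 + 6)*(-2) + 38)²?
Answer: 1024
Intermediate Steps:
((-3 + 6)*(-2) + 38)² = (3*(-2) + 38)² = (-6 + 38)² = 32² = 1024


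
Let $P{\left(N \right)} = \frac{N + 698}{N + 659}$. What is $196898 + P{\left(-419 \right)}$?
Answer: $\frac{15751933}{80} \approx 1.969 \cdot 10^{5}$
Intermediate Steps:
$P{\left(N \right)} = \frac{698 + N}{659 + N}$
$196898 + P{\left(-419 \right)} = 196898 + \frac{698 - 419}{659 - 419} = 196898 + \frac{1}{240} \cdot 279 = 196898 + \frac{93}{80} = \frac{15751933}{80}$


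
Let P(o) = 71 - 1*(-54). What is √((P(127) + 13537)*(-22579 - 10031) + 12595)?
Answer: 5*I*√17820209 ≈ 21107.0*I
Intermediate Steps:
P(o) = 125 (P(o) = 71 + 54 = 125)
√((P(127) + 13537)*(-22579 - 10031) + 12595) = √((125 + 13537)*(-22579 - 10031) + 12595) = √(13662*(-32610) + 12595) = √(-445517820 + 12595) = √(-445505225) = 5*I*√17820209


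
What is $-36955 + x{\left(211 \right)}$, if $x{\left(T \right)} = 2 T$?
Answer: $-36533$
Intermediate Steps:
$-36955 + x{\left(211 \right)} = -36955 + 2 \cdot 211 = -36955 + 422 = -36533$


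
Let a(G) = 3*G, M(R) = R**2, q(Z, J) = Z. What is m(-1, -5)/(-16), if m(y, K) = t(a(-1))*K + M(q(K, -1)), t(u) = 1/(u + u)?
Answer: -155/96 ≈ -1.6146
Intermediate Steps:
t(u) = 1/(2*u)
m(y, K) = K**2 - K/6 (m(y, K) = (1/(2*((3*(-1)))))*K + K**2 = ((1/2)/(-3))*K + K**2 = ((1/2)*(-1/3))*K + K**2 = -K/6 + K**2 = K**2 - K/6)
m(-1, -5)/(-16) = (-5*(-1/6 - 5))/(-16) = -(-5)*(-31)/(16*6) = -1/16*155/6 = -155/96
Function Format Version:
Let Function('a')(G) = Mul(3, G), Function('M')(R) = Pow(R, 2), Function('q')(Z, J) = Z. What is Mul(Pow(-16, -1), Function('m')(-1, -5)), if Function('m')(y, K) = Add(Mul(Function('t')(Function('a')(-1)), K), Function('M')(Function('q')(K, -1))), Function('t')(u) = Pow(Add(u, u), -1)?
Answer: Rational(-155, 96) ≈ -1.6146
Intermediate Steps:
Function('t')(u) = Mul(Rational(1, 2), Pow(u, -1)) (Function('t')(u) = Pow(Mul(2, u), -1) = Mul(Rational(1, 2), Pow(u, -1)))
Function('m')(y, K) = Add(Pow(K, 2), Mul(Rational(-1, 6), K)) (Function('m')(y, K) = Add(Mul(Mul(Rational(1, 2), Pow(Mul(3, -1), -1)), K), Pow(K, 2)) = Add(Mul(Mul(Rational(1, 2), Pow(-3, -1)), K), Pow(K, 2)) = Add(Mul(Mul(Rational(1, 2), Rational(-1, 3)), K), Pow(K, 2)) = Add(Mul(Rational(-1, 6), K), Pow(K, 2)) = Add(Pow(K, 2), Mul(Rational(-1, 6), K)))
Mul(Pow(-16, -1), Function('m')(-1, -5)) = Mul(Pow(-16, -1), Mul(-5, Add(Rational(-1, 6), -5))) = Mul(Rational(-1, 16), Mul(-5, Rational(-31, 6))) = Mul(Rational(-1, 16), Rational(155, 6)) = Rational(-155, 96)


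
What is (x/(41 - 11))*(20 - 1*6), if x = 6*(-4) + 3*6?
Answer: -14/5 ≈ -2.8000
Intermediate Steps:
x = -6 (x = -24 + 18 = -6)
(x/(41 - 11))*(20 - 1*6) = (-6/(41 - 11))*(20 - 1*6) = (-6/30)*(20 - 6) = -6*1/30*14 = -⅕*14 = -14/5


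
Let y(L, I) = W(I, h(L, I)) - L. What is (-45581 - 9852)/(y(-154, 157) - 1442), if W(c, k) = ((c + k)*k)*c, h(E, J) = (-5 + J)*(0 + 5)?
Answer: -7919/15630736 ≈ -0.00050663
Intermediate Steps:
h(E, J) = -25 + 5*J (h(E, J) = (-5 + J)*5 = -25 + 5*J)
W(c, k) = c*k*(c + k) (W(c, k) = (k*(c + k))*c = c*k*(c + k))
y(L, I) = -L + I*(-25 + 5*I)*(-25 + 6*I) (y(L, I) = I*(-25 + 5*I)*(I + (-25 + 5*I)) - L = I*(-25 + 5*I)*(-25 + 6*I) - L = -L + I*(-25 + 5*I)*(-25 + 6*I))
(-45581 - 9852)/(y(-154, 157) - 1442) = (-45581 - 9852)/((-1*(-154) + 5*157*(-25 + 6*157)*(-5 + 157)) - 1442) = -55433/((154 + 5*157*(-25 + 942)*152) - 1442) = -55433/((154 + 5*157*917*152) - 1442) = -55433/((154 + 109416440) - 1442) = -55433/(109416594 - 1442) = -55433/109415152 = -55433*1/109415152 = -7919/15630736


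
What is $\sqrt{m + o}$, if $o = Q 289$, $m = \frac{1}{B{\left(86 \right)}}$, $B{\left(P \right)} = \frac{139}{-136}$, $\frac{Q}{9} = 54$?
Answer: $\frac{\sqrt{2713692830}}{139} \approx 374.77$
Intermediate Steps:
$Q = 486$ ($Q = 9 \cdot 54 = 486$)
$B{\left(P \right)} = - \frac{139}{136}$ ($B{\left(P \right)} = 139 \left(- \frac{1}{136}\right) = - \frac{139}{136}$)
$m = - \frac{136}{139}$ ($m = \frac{1}{- \frac{139}{136}} = - \frac{136}{139} \approx -0.97842$)
$o = 140454$ ($o = 486 \cdot 289 = 140454$)
$\sqrt{m + o} = \sqrt{- \frac{136}{139} + 140454} = \sqrt{\frac{19522970}{139}} = \frac{\sqrt{2713692830}}{139}$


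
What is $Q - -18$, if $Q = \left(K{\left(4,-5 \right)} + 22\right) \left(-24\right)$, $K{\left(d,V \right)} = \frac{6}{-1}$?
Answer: $-366$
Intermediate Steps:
$K{\left(d,V \right)} = -6$ ($K{\left(d,V \right)} = 6 \left(-1\right) = -6$)
$Q = -384$ ($Q = \left(-6 + 22\right) \left(-24\right) = 16 \left(-24\right) = -384$)
$Q - -18 = -384 - -18 = -384 + 18 = -366$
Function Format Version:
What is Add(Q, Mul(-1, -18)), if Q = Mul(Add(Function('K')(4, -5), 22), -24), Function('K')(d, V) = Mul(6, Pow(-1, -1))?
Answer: -366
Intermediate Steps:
Function('K')(d, V) = -6 (Function('K')(d, V) = Mul(6, -1) = -6)
Q = -384 (Q = Mul(Add(-6, 22), -24) = Mul(16, -24) = -384)
Add(Q, Mul(-1, -18)) = Add(-384, Mul(-1, -18)) = Add(-384, 18) = -366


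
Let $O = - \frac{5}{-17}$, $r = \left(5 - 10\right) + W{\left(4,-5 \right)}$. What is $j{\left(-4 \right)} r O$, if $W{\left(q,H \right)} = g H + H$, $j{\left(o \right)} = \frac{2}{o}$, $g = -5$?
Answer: $- \frac{75}{34} \approx -2.2059$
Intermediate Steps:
$W{\left(q,H \right)} = - 4 H$ ($W{\left(q,H \right)} = - 5 H + H = - 4 H$)
$r = 15$ ($r = \left(5 - 10\right) - -20 = -5 + 20 = 15$)
$O = \frac{5}{17}$ ($O = \left(-5\right) \left(- \frac{1}{17}\right) = \frac{5}{17} \approx 0.29412$)
$j{\left(-4 \right)} r O = \frac{2}{-4} \cdot 15 \cdot \frac{5}{17} = 2 \left(- \frac{1}{4}\right) 15 \cdot \frac{5}{17} = \left(- \frac{1}{2}\right) 15 \cdot \frac{5}{17} = \left(- \frac{15}{2}\right) \frac{5}{17} = - \frac{75}{34}$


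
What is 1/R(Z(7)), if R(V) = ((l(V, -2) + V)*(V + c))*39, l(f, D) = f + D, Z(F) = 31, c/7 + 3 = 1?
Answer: 1/39780 ≈ 2.5138e-5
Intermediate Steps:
c = -14 (c = -21 + 7*1 = -21 + 7 = -14)
l(f, D) = D + f
R(V) = 39*(-14 + V)*(-2 + 2*V) (R(V) = (((-2 + V) + V)*(V - 14))*39 = ((-2 + 2*V)*(-14 + V))*39 = ((-14 + V)*(-2 + 2*V))*39 = 39*(-14 + V)*(-2 + 2*V))
1/R(Z(7)) = 1/(1092 - 1170*31 + 78*31**2) = 1/(1092 - 36270 + 78*961) = 1/(1092 - 36270 + 74958) = 1/39780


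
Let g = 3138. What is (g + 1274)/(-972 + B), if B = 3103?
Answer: 4412/2131 ≈ 2.0704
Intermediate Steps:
(g + 1274)/(-972 + B) = (3138 + 1274)/(-972 + 3103) = 4412/2131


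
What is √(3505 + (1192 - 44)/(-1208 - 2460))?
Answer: √60143934/131 ≈ 59.200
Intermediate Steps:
√(3505 + (1192 - 44)/(-1208 - 2460)) = √(3505 + 1148/(-3668)) = √(3505 + 1148*(-1/3668)) = √(3505 - 41/131) = √(459114/131) = √60143934/131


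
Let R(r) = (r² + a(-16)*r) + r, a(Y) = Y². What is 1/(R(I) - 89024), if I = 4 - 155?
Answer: -1/105030 ≈ -9.5211e-6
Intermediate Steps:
I = -151
R(r) = r² + 257*r (R(r) = (r² + (-16)²*r) + r = (r² + 256*r) + r = r² + 257*r)
1/(R(I) - 89024) = 1/(-151*(257 - 151) - 89024) = 1/(-151*106 - 89024) = 1/(-16006 - 89024) = 1/(-105030) = -1/105030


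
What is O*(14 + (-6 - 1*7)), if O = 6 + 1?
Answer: 7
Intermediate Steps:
O = 7
O*(14 + (-6 - 1*7)) = 7*(14 + (-6 - 1*7)) = 7*(14 + (-6 - 7)) = 7*(14 - 13) = 7*1 = 7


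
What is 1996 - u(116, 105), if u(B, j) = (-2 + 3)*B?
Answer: 1880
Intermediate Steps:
u(B, j) = B (u(B, j) = 1*B = B)
1996 - u(116, 105) = 1996 - 1*116 = 1996 - 116 = 1880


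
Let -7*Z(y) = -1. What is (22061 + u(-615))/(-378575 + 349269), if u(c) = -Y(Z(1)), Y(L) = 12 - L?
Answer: -77172/102571 ≈ -0.75238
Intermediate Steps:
Z(y) = ⅐ (Z(y) = -⅐*(-1) = ⅐)
u(c) = -83/7 (u(c) = -(12 - 1*⅐) = -(12 - ⅐) = -1*83/7 = -83/7)
(22061 + u(-615))/(-378575 + 349269) = (22061 - 83/7)/(-378575 + 349269) = (154344/7)/(-29306) = (154344/7)*(-1/29306) = -77172/102571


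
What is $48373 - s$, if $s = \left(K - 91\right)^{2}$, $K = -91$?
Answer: $15249$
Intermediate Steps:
$s = 33124$ ($s = \left(-91 - 91\right)^{2} = \left(-182\right)^{2} = 33124$)
$48373 - s = 48373 - 33124 = 15249$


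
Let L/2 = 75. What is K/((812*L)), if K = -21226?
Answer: -10613/60900 ≈ -0.17427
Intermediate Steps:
L = 150 (L = 2*75 = 150)
K/((812*L)) = -21226/(812*150) = -21226/121800 = -21226*1/121800 = -10613/60900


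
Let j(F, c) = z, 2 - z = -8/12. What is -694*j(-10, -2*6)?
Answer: -5552/3 ≈ -1850.7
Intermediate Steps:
z = 8/3 (z = 2 - (-8)/12 = 2 - 1*(-2/3) = 2 + 2/3 = 8/3 ≈ 2.6667)
j(F, c) = 8/3
-694*j(-10, -2*6) = -694*8/3 = -5552/3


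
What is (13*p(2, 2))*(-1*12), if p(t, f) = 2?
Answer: -312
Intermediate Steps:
(13*p(2, 2))*(-1*12) = (13*2)*(-1*12) = 26*(-12) = -312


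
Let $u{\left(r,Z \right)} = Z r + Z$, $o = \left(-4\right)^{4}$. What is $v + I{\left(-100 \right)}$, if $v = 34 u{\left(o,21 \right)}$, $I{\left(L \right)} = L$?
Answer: $183398$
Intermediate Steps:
$o = 256$
$u{\left(r,Z \right)} = Z + Z r$
$v = 183498$ ($v = 34 \cdot 21 \left(1 + 256\right) = 34 \cdot 21 \cdot 257 = 34 \cdot 5397 = 183498$)
$v + I{\left(-100 \right)} = 183498 - 100 = 183398$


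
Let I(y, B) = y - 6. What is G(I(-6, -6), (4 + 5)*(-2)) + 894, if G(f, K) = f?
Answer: 882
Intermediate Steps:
I(y, B) = -6 + y
G(I(-6, -6), (4 + 5)*(-2)) + 894 = (-6 - 6) + 894 = -12 + 894 = 882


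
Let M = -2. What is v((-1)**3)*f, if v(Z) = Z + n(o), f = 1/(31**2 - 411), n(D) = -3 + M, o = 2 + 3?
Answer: -3/275 ≈ -0.010909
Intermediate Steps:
o = 5
n(D) = -5 (n(D) = -3 - 2 = -5)
f = 1/550 (f = 1/(961 - 411) = 1/550 ≈ 0.0018182)
v(Z) = -5 + Z (v(Z) = Z - 5 = -5 + Z)
v((-1)**3)*f = (-5 + (-1)**3)*(1/550) = (-5 - 1)*(1/550) = -6*1/550 = -3/275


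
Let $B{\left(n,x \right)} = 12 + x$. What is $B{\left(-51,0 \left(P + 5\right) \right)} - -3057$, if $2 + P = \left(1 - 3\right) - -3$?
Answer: $3069$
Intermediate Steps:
$P = -1$ ($P = -2 + \left(\left(1 - 3\right) - -3\right) = -2 + \left(\left(1 - 3\right) + 3\right) = -2 + \left(-2 + 3\right) = -2 + 1 = -1$)
$B{\left(-51,0 \left(P + 5\right) \right)} - -3057 = \left(12 + 0 \left(-1 + 5\right)\right) - -3057 = \left(12 + 0 \cdot 4\right) + 3057 = \left(12 + 0\right) + 3057 = 12 + 3057 = 3069$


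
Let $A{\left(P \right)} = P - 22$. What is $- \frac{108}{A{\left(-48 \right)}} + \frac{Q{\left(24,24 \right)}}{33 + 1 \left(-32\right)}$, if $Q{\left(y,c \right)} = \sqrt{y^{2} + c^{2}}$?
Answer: $\frac{54}{35} + 24 \sqrt{2} \approx 35.484$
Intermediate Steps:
$A{\left(P \right)} = -22 + P$ ($A{\left(P \right)} = P - 22 = -22 + P$)
$Q{\left(y,c \right)} = \sqrt{c^{2} + y^{2}}$
$- \frac{108}{A{\left(-48 \right)}} + \frac{Q{\left(24,24 \right)}}{33 + 1 \left(-32\right)} = - \frac{108}{-22 - 48} + \frac{\sqrt{24^{2} + 24^{2}}}{33 + 1 \left(-32\right)} = - \frac{108}{-70} + \frac{\sqrt{576 + 576}}{33 - 32} = \left(-108\right) \left(- \frac{1}{70}\right) + \frac{\sqrt{1152}}{1} = \frac{54}{35} + 24 \sqrt{2} \cdot 1 = \frac{54}{35} + 24 \sqrt{2}$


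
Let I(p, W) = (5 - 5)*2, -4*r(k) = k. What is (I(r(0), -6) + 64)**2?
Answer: 4096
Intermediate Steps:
r(k) = -k/4
I(p, W) = 0 (I(p, W) = 0*2 = 0)
(I(r(0), -6) + 64)**2 = (0 + 64)**2 = 64**2 = 4096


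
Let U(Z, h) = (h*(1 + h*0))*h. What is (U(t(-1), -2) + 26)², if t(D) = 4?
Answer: 900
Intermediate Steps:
U(Z, h) = h² (U(Z, h) = (h*(1 + 0))*h = (h*1)*h = h*h = h²)
(U(t(-1), -2) + 26)² = ((-2)² + 26)² = (4 + 26)² = 30² = 900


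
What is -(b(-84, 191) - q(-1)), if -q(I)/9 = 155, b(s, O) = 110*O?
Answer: -22405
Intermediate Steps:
q(I) = -1395 (q(I) = -9*155 = -1395)
-(b(-84, 191) - q(-1)) = -(110*191 - 1*(-1395)) = -(21010 + 1395) = -1*22405 = -22405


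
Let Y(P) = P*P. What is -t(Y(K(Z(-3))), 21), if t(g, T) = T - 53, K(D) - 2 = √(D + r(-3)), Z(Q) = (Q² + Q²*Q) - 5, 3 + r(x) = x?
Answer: 32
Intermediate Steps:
r(x) = -3 + x
Z(Q) = -5 + Q² + Q³ (Z(Q) = (Q² + Q³) - 5 = -5 + Q² + Q³)
K(D) = 2 + √(-6 + D) (K(D) = 2 + √(D + (-3 - 3)) = 2 + √(D - 6) = 2 + √(-6 + D))
Y(P) = P²
t(g, T) = -53 + T
-t(Y(K(Z(-3))), 21) = -(-53 + 21) = -1*(-32) = 32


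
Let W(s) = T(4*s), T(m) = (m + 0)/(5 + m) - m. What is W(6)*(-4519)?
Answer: 3036768/29 ≈ 1.0472e+5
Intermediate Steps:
T(m) = -m + m/(5 + m) (T(m) = m/(5 + m) - m = -m + m/(5 + m))
W(s) = -4*s*(4 + 4*s)/(5 + 4*s)
W(6)*(-4519) = -16*6*(1 + 6)/(5 + 4*6)*(-4519) = -16*6*7/(5 + 24)*(-4519) = -16*6*7/29*(-4519) = -16*6*1/29*7*(-4519) = -672/29*(-4519) = 3036768/29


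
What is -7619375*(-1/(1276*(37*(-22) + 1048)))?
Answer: 7619375/298584 ≈ 25.518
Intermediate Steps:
-7619375*(-1/(1276*(37*(-22) + 1048))) = -7619375*(-1/(1276*(-814 + 1048))) = -7619375/((-1276*234)) = -7619375/(-298584) = -7619375*(-1/298584) = 7619375/298584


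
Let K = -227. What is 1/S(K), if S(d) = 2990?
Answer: 1/2990 ≈ 0.00033445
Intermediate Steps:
1/S(K) = 1/2990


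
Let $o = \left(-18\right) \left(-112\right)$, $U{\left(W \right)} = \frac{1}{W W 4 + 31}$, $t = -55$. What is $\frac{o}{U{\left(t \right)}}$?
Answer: $24456096$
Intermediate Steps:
$U{\left(W \right)} = \frac{1}{31 + 4 W^{2}}$ ($U{\left(W \right)} = \frac{1}{W^{2} \cdot 4 + 31} = \frac{1}{4 W^{2} + 31} = \frac{1}{31 + 4 W^{2}}$)
$o = 2016$
$\frac{o}{U{\left(t \right)}} = \frac{2016}{\frac{1}{31 + 4 \left(-55\right)^{2}}} = \frac{2016}{\frac{1}{31 + 4 \cdot 3025}} = \frac{2016}{\frac{1}{31 + 12100}} = \frac{2016}{\frac{1}{12131}} = 2016 \frac{1}{\frac{1}{12131}} = 2016 \cdot 12131 = 24456096$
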